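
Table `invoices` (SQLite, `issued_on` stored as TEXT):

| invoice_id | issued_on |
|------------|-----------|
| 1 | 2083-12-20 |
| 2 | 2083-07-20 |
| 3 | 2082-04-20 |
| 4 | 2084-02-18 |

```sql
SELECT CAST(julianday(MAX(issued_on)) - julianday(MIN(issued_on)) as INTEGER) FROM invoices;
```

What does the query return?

MIN = 2082-04-20, MAX = 2084-02-18.
10 days remain in April 2082 after the 20th (30 − 20).
Full months from May 2082 through January 2084 contribute their day counts.
Then 18 days into February 2084.
Total: 10 + 31 + 30 + 31 + 31 + 30 + 31 + 30 + 31 + 31 + 28 + 31 + 30 + 31 + 30 + 31 + 31 + 30 + 31 + 30 + 31 + 31 + 18 = 669.

669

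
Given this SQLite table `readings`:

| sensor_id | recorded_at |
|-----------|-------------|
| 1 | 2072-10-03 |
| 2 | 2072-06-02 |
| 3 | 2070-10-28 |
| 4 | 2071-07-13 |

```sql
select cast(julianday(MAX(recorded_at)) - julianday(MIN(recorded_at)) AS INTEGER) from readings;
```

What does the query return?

MIN = 2070-10-28, MAX = 2072-10-03.
3 days remain in October 2070 after the 28th (31 − 28).
Full months from November 2070 through September 2072 contribute their day counts.
Then 3 days into October 2072.
Total: 3 + 30 + 31 + 31 + 28 + 31 + 30 + 31 + 30 + 31 + 31 + 30 + 31 + 30 + 31 + 31 + 29 + 31 + 30 + 31 + 30 + 31 + 31 + 30 + 3 = 706.

706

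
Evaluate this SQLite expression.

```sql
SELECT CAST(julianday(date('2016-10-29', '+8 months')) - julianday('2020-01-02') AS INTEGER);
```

Adding +8 months to 2016-10-29 gives 2017-06-29.
1 day remains in June 2017 after the 29th (30 − 29).
Full months from July 2017 through December 2019 contribute their day counts.
Then 2 days into January 2020.
Total: 1 + 31 + 31 + 30 + 31 + 30 + 31 + 31 + 28 + 31 + 30 + 31 + 30 + 31 + 31 + 30 + 31 + 30 + 31 + 31 + 28 + 31 + 30 + 31 + 30 + 31 + 31 + 30 + 31 + 30 + 31 + 2 = 917.
The subtraction is earlier − later, so the result is −917 → -917.

-917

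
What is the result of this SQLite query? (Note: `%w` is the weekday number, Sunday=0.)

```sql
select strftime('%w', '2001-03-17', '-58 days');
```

First apply '-58 days': 2001-03-17 → 2001-01-18.
2001-01-18 is a Thursday; with Sunday=0 that is 4.

4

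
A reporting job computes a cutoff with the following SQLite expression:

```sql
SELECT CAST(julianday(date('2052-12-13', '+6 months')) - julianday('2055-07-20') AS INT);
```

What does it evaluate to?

Adding +6 months to 2052-12-13 gives 2053-06-13.
17 days remain in June 2053 after the 13th (30 − 13).
Full months from July 2053 through June 2055 contribute their day counts.
Then 20 days into July 2055.
Total: 17 + 31 + 31 + 30 + 31 + 30 + 31 + 31 + 28 + 31 + 30 + 31 + 30 + 31 + 31 + 30 + 31 + 30 + 31 + 31 + 28 + 31 + 30 + 31 + 30 + 20 = 767.
The subtraction is earlier − later, so the result is −767 → -767.

-767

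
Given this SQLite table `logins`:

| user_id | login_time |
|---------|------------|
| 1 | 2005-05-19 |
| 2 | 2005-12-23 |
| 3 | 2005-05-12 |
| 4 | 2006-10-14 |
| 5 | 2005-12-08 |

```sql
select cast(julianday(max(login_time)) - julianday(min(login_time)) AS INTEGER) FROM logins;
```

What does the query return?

MIN = 2005-05-12, MAX = 2006-10-14.
19 days remain in May 2005 after the 12th (31 − 12).
Full months from June 2005 through September 2006 contribute their day counts.
Then 14 days into October 2006.
Total: 19 + 30 + 31 + 31 + 30 + 31 + 30 + 31 + 31 + 28 + 31 + 30 + 31 + 30 + 31 + 31 + 30 + 14 = 520.

520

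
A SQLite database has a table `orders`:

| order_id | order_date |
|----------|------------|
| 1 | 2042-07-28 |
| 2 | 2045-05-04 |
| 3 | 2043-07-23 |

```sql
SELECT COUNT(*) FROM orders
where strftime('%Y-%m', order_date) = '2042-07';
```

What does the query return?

1

Rows with year-month 2042-07: 2042-07-28 → 1.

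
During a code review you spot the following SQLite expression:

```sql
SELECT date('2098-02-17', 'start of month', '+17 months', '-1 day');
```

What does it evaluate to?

`start of month` rewinds 2098-02-17 to 2098-02-01.
Adding +17 months to 2098-02-01 gives 2099-07-01.
Going back 1 day from 2099-07-01 reaches 2099-06-30 (last day of June, 30 days).

2099-06-30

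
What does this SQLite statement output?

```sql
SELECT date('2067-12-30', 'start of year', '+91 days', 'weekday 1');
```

2067-04-04

`start of year` rewinds 2067-12-30 to 2067-01-01.
Applying '+91 days' to 2067-01-01: counting 91 days forward gives 2067-04-02.
`weekday 1` advances to the next Monday; 2067-04-02 is a Saturday, so it moves forward to 2067-04-04.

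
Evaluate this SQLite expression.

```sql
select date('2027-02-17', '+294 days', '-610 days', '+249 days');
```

Applying '+294 days' to 2027-02-17: counting 294 days forward gives 2027-12-08.
Applying '-610 days' to 2027-12-08: counting 610 days back gives 2026-04-07.
Applying '+249 days' to 2026-04-07: counting 249 days forward gives 2026-12-12.

2026-12-12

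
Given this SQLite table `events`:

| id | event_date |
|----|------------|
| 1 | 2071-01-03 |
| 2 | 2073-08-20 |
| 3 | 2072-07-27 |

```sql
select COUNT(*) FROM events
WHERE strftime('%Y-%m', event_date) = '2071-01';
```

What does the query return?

1

Rows with year-month 2071-01: 2071-01-03 → 1.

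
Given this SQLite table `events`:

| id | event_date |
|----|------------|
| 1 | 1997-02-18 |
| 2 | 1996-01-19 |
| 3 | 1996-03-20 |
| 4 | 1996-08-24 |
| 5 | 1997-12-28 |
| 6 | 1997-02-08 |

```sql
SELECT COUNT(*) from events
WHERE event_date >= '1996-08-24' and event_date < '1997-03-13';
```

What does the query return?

3

Rows in [1996-08-24, 1997-03-13): 1997-02-18, 1996-08-24, 1997-02-08 → 3 rows.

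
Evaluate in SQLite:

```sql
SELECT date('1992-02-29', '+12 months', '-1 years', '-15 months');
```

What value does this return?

1990-12-01

Adding +12 months to 1992-02-29 targets 1993-02-29. February 1993 has only 28 days, so SQLite normalizes the 1-day overflow forward to 1993-03-01.
Adding -1 year to 1993-03-01 gives 1992-03-01.
Adding -15 months to 1992-03-01 gives 1990-12-01.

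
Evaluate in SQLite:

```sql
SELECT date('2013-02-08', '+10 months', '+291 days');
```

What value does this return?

2014-09-25

Adding +10 months to 2013-02-08 gives 2013-12-08.
Applying '+291 days' to 2013-12-08: counting 291 days forward gives 2014-09-25.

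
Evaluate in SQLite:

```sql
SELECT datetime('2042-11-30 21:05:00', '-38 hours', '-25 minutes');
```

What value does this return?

2042-11-29 06:40:00

-38 hours from 2042-11-30 21:05:00 is 2042-11-29 07:05:00 (crosses midnight).
-25 minutes from 2042-11-29 07:05:00 is 2042-11-29 06:40:00.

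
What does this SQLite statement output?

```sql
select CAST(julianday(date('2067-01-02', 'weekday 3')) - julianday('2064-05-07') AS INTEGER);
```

`weekday 3` advances to the next Wednesday; 2067-01-02 is a Sunday, so it moves forward to 2067-01-05.
24 days remain in May 2064 after the 7th (31 − 7).
Full months from June 2064 through December 2066 contribute their day counts.
Then 5 days into January 2067.
Total: 24 + 30 + 31 + 31 + 30 + 31 + 30 + 31 + 31 + 28 + 31 + 30 + 31 + 30 + 31 + 31 + 30 + 31 + 30 + 31 + 31 + 28 + 31 + 30 + 31 + 30 + 31 + 31 + 30 + 31 + 30 + 31 + 5 = 973.

973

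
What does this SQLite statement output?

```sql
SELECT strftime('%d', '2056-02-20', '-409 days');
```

First apply '-409 days': 2056-02-20 → 2055-01-07.
`%d` extracts the 2-digit day of month: 07.

07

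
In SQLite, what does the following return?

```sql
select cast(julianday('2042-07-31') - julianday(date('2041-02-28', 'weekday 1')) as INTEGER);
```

514

`weekday 1` advances to the next Monday; 2041-02-28 is a Thursday, so it moves forward to 2041-03-04.
27 days remain in March 2041 after the 4th (31 − 4).
Full months from April 2041 through June 2042 contribute their day counts.
Then 31 days into July 2042.
Total: 27 + 30 + 31 + 30 + 31 + 31 + 30 + 31 + 30 + 31 + 31 + 28 + 31 + 30 + 31 + 30 + 31 = 514.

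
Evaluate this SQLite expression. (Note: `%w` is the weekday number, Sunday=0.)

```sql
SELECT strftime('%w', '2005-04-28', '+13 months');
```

0

First apply '+13 months': 2005-04-28 → 2006-05-28.
2006-05-28 is a Sunday; with Sunday=0 that is 0.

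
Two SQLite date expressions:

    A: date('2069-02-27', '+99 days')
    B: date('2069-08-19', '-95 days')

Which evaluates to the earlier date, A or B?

A = 2069-06-06.
B = 2069-05-16.
B is earlier.

B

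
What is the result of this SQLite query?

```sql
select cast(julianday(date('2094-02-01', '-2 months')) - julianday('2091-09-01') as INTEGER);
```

822

Adding -2 months to 2094-02-01 gives 2093-12-01.
29 days remain in September 2091 after the 1st (30 − 1).
Full months from October 2091 through November 2093 contribute their day counts.
Then 1 day into December 2093.
Total: 29 + 31 + 30 + 31 + 31 + 29 + 31 + 30 + 31 + 30 + 31 + 31 + 30 + 31 + 30 + 31 + 31 + 28 + 31 + 30 + 31 + 30 + 31 + 31 + 30 + 31 + 30 + 1 = 822.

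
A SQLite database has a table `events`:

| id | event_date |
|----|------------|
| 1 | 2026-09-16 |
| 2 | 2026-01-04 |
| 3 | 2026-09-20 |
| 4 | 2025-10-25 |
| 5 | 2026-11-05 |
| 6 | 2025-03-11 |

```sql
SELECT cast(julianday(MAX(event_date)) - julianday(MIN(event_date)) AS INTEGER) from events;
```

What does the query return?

604

MIN = 2025-03-11, MAX = 2026-11-05.
20 days remain in March 2025 after the 11th (31 − 11).
Full months from April 2025 through October 2026 contribute their day counts.
Then 5 days into November 2026.
Total: 20 + 30 + 31 + 30 + 31 + 31 + 30 + 31 + 30 + 31 + 31 + 28 + 31 + 30 + 31 + 30 + 31 + 31 + 30 + 31 + 5 = 604.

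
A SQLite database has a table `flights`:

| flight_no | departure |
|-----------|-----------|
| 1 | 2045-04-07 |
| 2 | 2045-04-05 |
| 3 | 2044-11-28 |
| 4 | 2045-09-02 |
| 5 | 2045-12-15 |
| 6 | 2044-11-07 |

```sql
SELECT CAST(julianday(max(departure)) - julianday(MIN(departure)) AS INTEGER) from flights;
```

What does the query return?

MIN = 2044-11-07, MAX = 2045-12-15.
23 days remain in November 2044 after the 7th (30 − 7).
Full months from December 2044 through November 2045 contribute their day counts.
Then 15 days into December 2045.
Total: 23 + 31 + 31 + 28 + 31 + 30 + 31 + 30 + 31 + 31 + 30 + 31 + 30 + 15 = 403.

403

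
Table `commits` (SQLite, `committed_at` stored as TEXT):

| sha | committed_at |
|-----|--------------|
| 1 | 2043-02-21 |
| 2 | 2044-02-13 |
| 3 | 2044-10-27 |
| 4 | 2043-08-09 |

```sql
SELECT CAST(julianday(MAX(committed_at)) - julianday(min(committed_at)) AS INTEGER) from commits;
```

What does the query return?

614

MIN = 2043-02-21, MAX = 2044-10-27.
7 days remain in February 2043 after the 21st (28 − 21).
Full months from March 2043 through September 2044 contribute their day counts.
Then 27 days into October 2044.
Total: 7 + 31 + 30 + 31 + 30 + 31 + 31 + 30 + 31 + 30 + 31 + 31 + 29 + 31 + 30 + 31 + 30 + 31 + 31 + 30 + 27 = 614.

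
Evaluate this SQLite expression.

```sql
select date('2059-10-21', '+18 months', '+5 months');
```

2061-09-21

Adding +18 months to 2059-10-21 gives 2061-04-21.
Adding +5 months to 2061-04-21 gives 2061-09-21.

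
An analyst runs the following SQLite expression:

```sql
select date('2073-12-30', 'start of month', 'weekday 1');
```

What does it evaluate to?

2073-12-04

`start of month` rewinds 2073-12-30 to 2073-12-01.
`weekday 1` advances to the next Monday; 2073-12-01 is a Friday, so it moves forward to 2073-12-04.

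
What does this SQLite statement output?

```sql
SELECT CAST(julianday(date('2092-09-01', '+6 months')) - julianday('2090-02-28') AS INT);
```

Adding +6 months to 2092-09-01 gives 2093-03-01.
0 days remain in February 2090 after the 28th (28 − 28).
Full months from March 2090 through February 2093 contribute their day counts.
Then 1 day into March 2093.
Total: 0 + 31 + 30 + 31 + 30 + 31 + 31 + 30 + 31 + 30 + 31 + 31 + 28 + 31 + 30 + 31 + 30 + 31 + 31 + 30 + 31 + 30 + 31 + 31 + 29 + 31 + 30 + 31 + 30 + 31 + 31 + 30 + 31 + 30 + 31 + 31 + 28 + 1 = 1097.

1097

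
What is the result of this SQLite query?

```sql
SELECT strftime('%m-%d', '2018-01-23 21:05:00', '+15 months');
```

First apply '+15 months': 2018-01-23 21:05:00 → 2019-04-23 21:05:00.
`%m-%d` extracts the month-day: 04-23.

04-23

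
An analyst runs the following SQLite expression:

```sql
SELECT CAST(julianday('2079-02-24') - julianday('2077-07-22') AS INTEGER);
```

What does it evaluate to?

9 days remain in July 2077 after the 22nd (31 − 22).
Full months from August 2077 through January 2079 contribute their day counts.
Then 24 days into February 2079.
Total: 9 + 31 + 30 + 31 + 30 + 31 + 31 + 28 + 31 + 30 + 31 + 30 + 31 + 31 + 30 + 31 + 30 + 31 + 31 + 24 = 582.

582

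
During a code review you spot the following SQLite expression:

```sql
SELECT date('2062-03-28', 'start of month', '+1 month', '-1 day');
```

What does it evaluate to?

2062-03-31

`start of month` rewinds 2062-03-28 to 2062-03-01.
Adding +1 month to 2062-03-01 gives 2062-04-01.
Going back 1 day from 2062-04-01 reaches 2062-03-31 (last day of March, 31 days).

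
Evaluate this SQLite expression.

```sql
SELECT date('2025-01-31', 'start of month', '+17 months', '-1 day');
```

`start of month` rewinds 2025-01-31 to 2025-01-01.
Adding +17 months to 2025-01-01 gives 2026-06-01.
Going back 1 day from 2026-06-01 reaches 2026-05-31 (last day of May, 31 days).

2026-05-31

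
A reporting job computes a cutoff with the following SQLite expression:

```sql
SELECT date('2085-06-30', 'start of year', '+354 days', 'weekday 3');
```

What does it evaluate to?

2085-12-26

`start of year` rewinds 2085-06-30 to 2085-01-01.
Applying '+354 days' to 2085-01-01: counting 354 days forward gives 2085-12-21.
`weekday 3` advances to the next Wednesday; 2085-12-21 is a Friday, so it moves forward to 2085-12-26.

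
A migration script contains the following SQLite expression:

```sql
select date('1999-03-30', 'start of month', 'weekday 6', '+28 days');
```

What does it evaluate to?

1999-04-03

`start of month` rewinds 1999-03-30 to 1999-03-01.
`weekday 6` advances to the next Saturday; 1999-03-01 is a Monday, so it moves forward to 1999-03-06.
March 1999 has 31 days; 25 remain after the 6th, so 26 days reach 1999-04-01.
Advancing 2 more days within April lands on 1999-04-03.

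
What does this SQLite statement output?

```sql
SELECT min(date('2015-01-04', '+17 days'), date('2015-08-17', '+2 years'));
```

date('2015-01-04', '+17 days') → 2015-01-21.
date('2015-08-17', '+2 years') → 2017-08-17.
Earlier of the two is 2015-01-21.

2015-01-21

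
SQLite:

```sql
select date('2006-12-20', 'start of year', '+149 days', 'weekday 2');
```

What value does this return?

`start of year` rewinds 2006-12-20 to 2006-01-01.
Applying '+149 days' to 2006-01-01: counting 149 days forward gives 2006-05-30.
`weekday 2` advances to the next Tuesday; 2006-05-30 is already a Tuesday, so it stays at 2006-05-30.

2006-05-30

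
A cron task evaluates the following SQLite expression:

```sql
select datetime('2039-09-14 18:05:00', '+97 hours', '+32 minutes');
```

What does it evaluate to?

+97 hours from 2039-09-14 18:05:00 is 2039-09-18 19:05:00 (crosses midnight).
+32 minutes from 2039-09-18 19:05:00 is 2039-09-18 19:37:00.

2039-09-18 19:37:00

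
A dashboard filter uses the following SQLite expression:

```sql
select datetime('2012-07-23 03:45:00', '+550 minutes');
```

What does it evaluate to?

2012-07-23 12:55:00

550 minutes = 9h 10m; +550 minutes from 2012-07-23 03:45:00 is 2012-07-23 12:55:00.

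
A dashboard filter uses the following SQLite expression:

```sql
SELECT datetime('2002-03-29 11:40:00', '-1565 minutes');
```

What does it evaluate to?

2002-03-28 09:35:00

1565 minutes = 26h 5m; -1565 minutes from 2002-03-29 11:40:00 is 2002-03-28 09:35:00 (crosses midnight).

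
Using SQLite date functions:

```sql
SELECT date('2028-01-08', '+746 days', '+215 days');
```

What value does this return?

Applying '+746 days' to 2028-01-08: counting 746 days forward gives 2030-01-23.
Applying '+215 days' to 2030-01-23: counting 215 days forward gives 2030-08-26.

2030-08-26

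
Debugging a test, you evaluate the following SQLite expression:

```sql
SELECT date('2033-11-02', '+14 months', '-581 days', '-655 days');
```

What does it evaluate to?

Adding +14 months to 2033-11-02 gives 2035-01-02.
Applying '-581 days' to 2035-01-02: counting 581 days back gives 2033-05-31.
Applying '-655 days' to 2033-05-31: counting 655 days back gives 2031-08-15.

2031-08-15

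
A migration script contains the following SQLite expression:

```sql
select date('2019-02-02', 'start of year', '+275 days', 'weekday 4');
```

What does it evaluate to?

`start of year` rewinds 2019-02-02 to 2019-01-01.
Applying '+275 days' to 2019-01-01: counting 275 days forward gives 2019-10-03.
`weekday 4` advances to the next Thursday; 2019-10-03 is already a Thursday, so it stays at 2019-10-03.

2019-10-03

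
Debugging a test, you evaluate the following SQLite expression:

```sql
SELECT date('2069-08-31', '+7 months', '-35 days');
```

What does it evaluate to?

2070-02-24

Adding +7 months to 2069-08-31 gives 2070-03-31.
Going back 31 days from 2070-03-31 reaches 2070-02-28 (last day of February, 28 days).
Going back 4 days within February lands on 2070-02-24.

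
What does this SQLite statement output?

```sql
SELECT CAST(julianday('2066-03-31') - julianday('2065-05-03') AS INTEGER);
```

28 days remain in May 2065 after the 3rd (31 − 3).
Full months from June 2065 through February 2066 contribute their day counts.
Then 31 days into March 2066.
Total: 28 + 30 + 31 + 31 + 30 + 31 + 30 + 31 + 31 + 28 + 31 = 332.

332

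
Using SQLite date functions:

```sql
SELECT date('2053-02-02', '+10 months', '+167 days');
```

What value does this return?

2054-05-18

Adding +10 months to 2053-02-02 gives 2053-12-02.
Applying '+167 days' to 2053-12-02: counting 167 days forward gives 2054-05-18.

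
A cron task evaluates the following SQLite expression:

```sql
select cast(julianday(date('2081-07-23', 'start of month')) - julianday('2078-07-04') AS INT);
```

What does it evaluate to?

`start of month` rewinds 2081-07-23 to 2081-07-01.
27 days remain in July 2078 after the 4th (31 − 4).
Full months from August 2078 through June 2081 contribute their day counts.
Then 1 day into July 2081.
Total: 27 + 31 + 30 + 31 + 30 + 31 + 31 + 28 + 31 + 30 + 31 + 30 + 31 + 31 + 30 + 31 + 30 + 31 + 31 + 29 + 31 + 30 + 31 + 30 + 31 + 31 + 30 + 31 + 30 + 31 + 31 + 28 + 31 + 30 + 31 + 30 + 1 = 1093.

1093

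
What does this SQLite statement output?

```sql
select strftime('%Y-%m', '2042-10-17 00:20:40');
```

`%Y-%m` extracts the year-month: 2042-10.

2042-10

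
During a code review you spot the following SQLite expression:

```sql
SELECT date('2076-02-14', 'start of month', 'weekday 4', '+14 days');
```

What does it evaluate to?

`start of month` rewinds 2076-02-14 to 2076-02-01.
`weekday 4` advances to the next Thursday; 2076-02-01 is a Saturday, so it moves forward to 2076-02-06.
Advancing 14 more days within February lands on 2076-02-20.

2076-02-20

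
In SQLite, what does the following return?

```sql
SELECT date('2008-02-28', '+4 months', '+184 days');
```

Adding +4 months to 2008-02-28 gives 2008-06-28.
Applying '+184 days' to 2008-06-28: counting 184 days forward gives 2008-12-29.

2008-12-29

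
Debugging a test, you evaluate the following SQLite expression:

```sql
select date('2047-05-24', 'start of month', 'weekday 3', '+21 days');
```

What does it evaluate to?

2047-05-22

`start of month` rewinds 2047-05-24 to 2047-05-01.
`weekday 3` advances to the next Wednesday; 2047-05-01 is already a Wednesday, so it stays at 2047-05-01.
Advancing 21 more days within May lands on 2047-05-22.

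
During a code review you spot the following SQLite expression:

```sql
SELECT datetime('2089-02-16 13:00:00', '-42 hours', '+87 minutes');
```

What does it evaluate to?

2089-02-14 20:27:00

-42 hours from 2089-02-16 13:00:00 is 2089-02-14 19:00:00 (crosses midnight).
87 minutes = 1h 27m; +87 minutes from 2089-02-14 19:00:00 is 2089-02-14 20:27:00.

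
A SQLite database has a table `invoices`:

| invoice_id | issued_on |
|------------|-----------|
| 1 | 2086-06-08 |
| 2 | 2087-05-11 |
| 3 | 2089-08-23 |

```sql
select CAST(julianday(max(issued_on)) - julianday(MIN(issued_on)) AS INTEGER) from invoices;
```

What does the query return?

MIN = 2086-06-08, MAX = 2089-08-23.
22 days remain in June 2086 after the 8th (30 − 8).
Full months from July 2086 through July 2089 contribute their day counts.
Then 23 days into August 2089.
Total: 22 + 31 + 31 + 30 + 31 + 30 + 31 + 31 + 28 + 31 + 30 + 31 + 30 + 31 + 31 + 30 + 31 + 30 + 31 + 31 + 29 + 31 + 30 + 31 + 30 + 31 + 31 + 30 + 31 + 30 + 31 + 31 + 28 + 31 + 30 + 31 + 30 + 31 + 23 = 1172.

1172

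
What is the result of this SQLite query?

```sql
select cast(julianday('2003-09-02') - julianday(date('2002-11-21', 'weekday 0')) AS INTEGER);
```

`weekday 0` advances to the next Sunday; 2002-11-21 is a Thursday, so it moves forward to 2002-11-24.
6 days remain in November 2002 after the 24th (30 − 24).
Full months from December 2002 through August 2003 contribute their day counts.
Then 2 days into September 2003.
Total: 6 + 31 + 31 + 28 + 31 + 30 + 31 + 30 + 31 + 31 + 2 = 282.

282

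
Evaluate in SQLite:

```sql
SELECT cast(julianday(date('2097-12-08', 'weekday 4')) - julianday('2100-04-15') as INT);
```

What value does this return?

`weekday 4` advances to the next Thursday; 2097-12-08 is a Sunday, so it moves forward to 2097-12-12.
19 days remain in December 2097 after the 12th (31 − 12).
Full months from January 2098 through March 2100 contribute their day counts.
Then 15 days into April 2100.
Total: 19 + 31 + 28 + 31 + 30 + 31 + 30 + 31 + 31 + 30 + 31 + 30 + 31 + 31 + 28 + 31 + 30 + 31 + 30 + 31 + 31 + 30 + 31 + 30 + 31 + 31 + 28 + 31 + 15 = 854.
The subtraction is earlier − later, so the result is −854 → -854.

-854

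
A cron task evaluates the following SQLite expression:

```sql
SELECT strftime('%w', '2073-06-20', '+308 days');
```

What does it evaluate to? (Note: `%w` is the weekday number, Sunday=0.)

First apply '+308 days': 2073-06-20 → 2074-04-24.
2074-04-24 is a Tuesday; with Sunday=0 that is 2.

2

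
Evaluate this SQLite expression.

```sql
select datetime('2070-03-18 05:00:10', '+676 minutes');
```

676 minutes = 11h 16m; +676 minutes from 2070-03-18 05:00:10 is 2070-03-18 16:16:10.

2070-03-18 16:16:10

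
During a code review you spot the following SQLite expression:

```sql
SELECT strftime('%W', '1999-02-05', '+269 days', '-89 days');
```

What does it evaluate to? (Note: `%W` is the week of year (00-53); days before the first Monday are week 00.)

31

First apply '+269 days', '-89 days': 1999-02-05 → 1999-08-04.
1999-08-04 is a Wednesday. SQLite's %W counts Mondays since the year started; the result is 31.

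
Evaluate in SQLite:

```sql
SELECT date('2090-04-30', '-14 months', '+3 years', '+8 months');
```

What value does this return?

Adding -14 months to 2090-04-30 targets 2089-02-30. February 2089 has only 28 days, so SQLite normalizes the 2-day overflow forward to 2089-03-02.
Adding +3 years to 2089-03-02 gives 2092-03-02.
Adding +8 months to 2092-03-02 gives 2092-11-02.

2092-11-02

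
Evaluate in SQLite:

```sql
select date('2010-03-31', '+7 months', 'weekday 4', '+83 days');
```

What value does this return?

Adding +7 months to 2010-03-31 gives 2010-10-31.
`weekday 4` advances to the next Thursday; 2010-10-31 is a Sunday, so it moves forward to 2010-11-04.
Applying '+83 days' to 2010-11-04: counting 83 days forward gives 2011-01-26.

2011-01-26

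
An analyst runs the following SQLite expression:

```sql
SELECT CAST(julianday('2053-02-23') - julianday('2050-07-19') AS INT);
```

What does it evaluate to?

950

12 days remain in July 2050 after the 19th (31 − 19).
Full months from August 2050 through January 2053 contribute their day counts.
Then 23 days into February 2053.
Total: 12 + 31 + 30 + 31 + 30 + 31 + 31 + 28 + 31 + 30 + 31 + 30 + 31 + 31 + 30 + 31 + 30 + 31 + 31 + 29 + 31 + 30 + 31 + 30 + 31 + 31 + 30 + 31 + 30 + 31 + 31 + 23 = 950.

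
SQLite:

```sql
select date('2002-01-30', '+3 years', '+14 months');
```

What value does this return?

Adding +3 years to 2002-01-30 gives 2005-01-30.
Adding +14 months to 2005-01-30 gives 2006-03-30.

2006-03-30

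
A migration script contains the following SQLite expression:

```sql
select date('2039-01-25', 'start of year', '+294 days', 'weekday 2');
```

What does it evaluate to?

`start of year` rewinds 2039-01-25 to 2039-01-01.
Applying '+294 days' to 2039-01-01: counting 294 days forward gives 2039-10-22.
`weekday 2` advances to the next Tuesday; 2039-10-22 is a Saturday, so it moves forward to 2039-10-25.

2039-10-25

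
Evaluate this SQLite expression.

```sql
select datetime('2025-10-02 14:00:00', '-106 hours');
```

-106 hours from 2025-10-02 14:00:00 is 2025-09-28 04:00:00 (crosses midnight).

2025-09-28 04:00:00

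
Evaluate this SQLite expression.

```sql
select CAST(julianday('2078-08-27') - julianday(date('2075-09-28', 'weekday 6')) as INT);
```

1064

`weekday 6` advances to the next Saturday; 2075-09-28 is already a Saturday, so it stays at 2075-09-28.
2 days remain in September 2075 after the 28th (30 − 28).
Full months from October 2075 through July 2078 contribute their day counts.
Then 27 days into August 2078.
Total: 2 + 31 + 30 + 31 + 31 + 29 + 31 + 30 + 31 + 30 + 31 + 31 + 30 + 31 + 30 + 31 + 31 + 28 + 31 + 30 + 31 + 30 + 31 + 31 + 30 + 31 + 30 + 31 + 31 + 28 + 31 + 30 + 31 + 30 + 31 + 27 = 1064.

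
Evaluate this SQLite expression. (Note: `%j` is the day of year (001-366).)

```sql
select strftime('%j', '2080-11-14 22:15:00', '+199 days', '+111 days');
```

First apply '+199 days', '+111 days': 2080-11-14 22:15:00 → 2081-09-20 22:15:00.
Day-of-year for 2081-09-20: days since 2081-01-01 inclusive = 263, zero-padded to 263.

263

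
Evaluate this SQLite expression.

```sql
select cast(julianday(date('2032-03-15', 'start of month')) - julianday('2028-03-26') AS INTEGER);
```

`start of month` rewinds 2032-03-15 to 2032-03-01.
5 days remain in March 2028 after the 26th (31 − 26).
Full months from April 2028 through February 2032 contribute their day counts.
Then 1 day into March 2032.
Total: 5 + 30 + 31 + 30 + 31 + 31 + 30 + 31 + 30 + 31 + 31 + 28 + 31 + 30 + 31 + 30 + 31 + 31 + 30 + 31 + 30 + 31 + 31 + 28 + 31 + 30 + 31 + 30 + 31 + 31 + 30 + 31 + 30 + 31 + 31 + 28 + 31 + 30 + 31 + 30 + 31 + 31 + 30 + 31 + 30 + 31 + 31 + 29 + 1 = 1436.

1436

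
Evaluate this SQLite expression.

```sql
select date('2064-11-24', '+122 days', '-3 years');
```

Applying '+122 days' to 2064-11-24: counting 122 days forward gives 2065-03-26.
Adding -3 years to 2065-03-26 gives 2062-03-26.

2062-03-26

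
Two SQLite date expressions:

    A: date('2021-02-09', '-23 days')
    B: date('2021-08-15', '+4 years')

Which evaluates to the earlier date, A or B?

A = 2021-01-17.
B = 2025-08-15.
A is earlier.

A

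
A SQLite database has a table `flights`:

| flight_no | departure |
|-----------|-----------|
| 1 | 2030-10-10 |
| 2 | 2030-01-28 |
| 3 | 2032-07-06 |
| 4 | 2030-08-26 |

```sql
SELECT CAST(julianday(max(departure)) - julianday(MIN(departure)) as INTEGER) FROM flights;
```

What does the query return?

MIN = 2030-01-28, MAX = 2032-07-06.
3 days remain in January 2030 after the 28th (31 − 28).
Full months from February 2030 through June 2032 contribute their day counts.
Then 6 days into July 2032.
Total: 3 + 28 + 31 + 30 + 31 + 30 + 31 + 31 + 30 + 31 + 30 + 31 + 31 + 28 + 31 + 30 + 31 + 30 + 31 + 31 + 30 + 31 + 30 + 31 + 31 + 29 + 31 + 30 + 31 + 30 + 6 = 890.

890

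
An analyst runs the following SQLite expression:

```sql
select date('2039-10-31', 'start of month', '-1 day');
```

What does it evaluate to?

`start of month` rewinds 2039-10-31 to 2039-10-01.
Going back 1 day from 2039-10-01 reaches 2039-09-30 (last day of September, 30 days).

2039-09-30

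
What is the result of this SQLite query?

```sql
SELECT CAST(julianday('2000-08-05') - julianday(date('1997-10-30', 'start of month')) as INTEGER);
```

`start of month` rewinds 1997-10-30 to 1997-10-01.
30 days remain in October 1997 after the 1st (31 − 1).
Full months from November 1997 through July 2000 contribute their day counts.
Then 5 days into August 2000.
Total: 30 + 30 + 31 + 31 + 28 + 31 + 30 + 31 + 30 + 31 + 31 + 30 + 31 + 30 + 31 + 31 + 28 + 31 + 30 + 31 + 30 + 31 + 31 + 30 + 31 + 30 + 31 + 31 + 29 + 31 + 30 + 31 + 30 + 31 + 5 = 1039.

1039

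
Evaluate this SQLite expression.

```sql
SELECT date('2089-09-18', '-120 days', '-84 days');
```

Applying '-120 days' to 2089-09-18: counting 120 days back gives 2089-05-21.
Applying '-84 days' to 2089-05-21: counting 84 days back gives 2089-02-26.

2089-02-26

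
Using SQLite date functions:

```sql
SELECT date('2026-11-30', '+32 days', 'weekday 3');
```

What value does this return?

2027-01-06

November 2026 has 30 days; 0 remain after the 30th, so 1 days reach 2026-12-01.
December 2026 has 31 days; 30 remain after the 1st, so 31 days reach 2027-01-01.
`weekday 3` advances to the next Wednesday; 2027-01-01 is a Friday, so it moves forward to 2027-01-06.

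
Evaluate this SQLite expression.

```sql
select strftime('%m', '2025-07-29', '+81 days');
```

First apply '+81 days': 2025-07-29 → 2025-10-18.
`%m` extracts the 2-digit month (01-12): 10.

10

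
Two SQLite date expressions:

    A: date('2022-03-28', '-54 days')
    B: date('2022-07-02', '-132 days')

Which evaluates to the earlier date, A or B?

A

A = 2022-02-02.
B = 2022-02-20.
A is earlier.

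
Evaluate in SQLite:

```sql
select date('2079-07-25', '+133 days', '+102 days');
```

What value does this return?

Applying '+133 days' to 2079-07-25: counting 133 days forward gives 2079-12-05.
Applying '+102 days' to 2079-12-05: counting 102 days forward gives 2080-03-16.

2080-03-16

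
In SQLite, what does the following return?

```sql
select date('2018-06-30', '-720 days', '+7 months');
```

Applying '-720 days' to 2018-06-30: counting 720 days back gives 2016-07-10.
Adding +7 months to 2016-07-10 gives 2017-02-10.

2017-02-10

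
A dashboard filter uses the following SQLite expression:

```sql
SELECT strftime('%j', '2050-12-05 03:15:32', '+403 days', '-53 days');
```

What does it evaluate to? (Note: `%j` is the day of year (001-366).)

First apply '+403 days', '-53 days': 2050-12-05 03:15:32 → 2051-11-20 03:15:32.
Day-of-year for 2051-11-20: days since 2051-01-01 inclusive = 324, zero-padded to 324.

324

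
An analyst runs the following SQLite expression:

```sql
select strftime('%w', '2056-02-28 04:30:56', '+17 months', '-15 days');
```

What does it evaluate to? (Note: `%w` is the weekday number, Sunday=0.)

First apply '+17 months', '-15 days': 2056-02-28 04:30:56 → 2057-07-13 04:30:56.
2057-07-13 is a Friday; with Sunday=0 that is 5.

5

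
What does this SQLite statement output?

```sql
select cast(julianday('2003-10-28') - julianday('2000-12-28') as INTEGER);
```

1034

3 days remain in December 2000 after the 28th (31 − 28).
Full months from January 2001 through September 2003 contribute their day counts.
Then 28 days into October 2003.
Total: 3 + 31 + 28 + 31 + 30 + 31 + 30 + 31 + 31 + 30 + 31 + 30 + 31 + 31 + 28 + 31 + 30 + 31 + 30 + 31 + 31 + 30 + 31 + 30 + 31 + 31 + 28 + 31 + 30 + 31 + 30 + 31 + 31 + 30 + 28 = 1034.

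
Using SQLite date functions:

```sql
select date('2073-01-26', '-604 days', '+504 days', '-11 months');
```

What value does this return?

Applying '-604 days' to 2073-01-26: counting 604 days back gives 2071-06-02.
Applying '+504 days' to 2071-06-02: counting 504 days forward gives 2072-10-18.
Adding -11 months to 2072-10-18 gives 2071-11-18.

2071-11-18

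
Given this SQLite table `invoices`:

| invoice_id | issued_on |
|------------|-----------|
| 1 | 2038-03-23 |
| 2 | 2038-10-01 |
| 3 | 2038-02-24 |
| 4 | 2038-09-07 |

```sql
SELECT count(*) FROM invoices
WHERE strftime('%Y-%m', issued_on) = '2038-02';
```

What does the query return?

1

Rows with year-month 2038-02: 2038-02-24 → 1.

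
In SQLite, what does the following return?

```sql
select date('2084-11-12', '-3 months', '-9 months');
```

2083-11-12

Adding -3 months to 2084-11-12 gives 2084-08-12.
Adding -9 months to 2084-08-12 gives 2083-11-12.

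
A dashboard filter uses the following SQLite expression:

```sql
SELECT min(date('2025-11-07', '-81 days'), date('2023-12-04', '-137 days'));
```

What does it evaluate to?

2023-07-20

date('2025-11-07', '-81 days') → 2025-08-18.
date('2023-12-04', '-137 days') → 2023-07-20.
Earlier of the two is 2023-07-20.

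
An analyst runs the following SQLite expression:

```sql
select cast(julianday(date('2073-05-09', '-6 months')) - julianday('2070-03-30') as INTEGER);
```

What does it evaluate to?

Adding -6 months to 2073-05-09 gives 2072-11-09.
1 day remains in March 2070 after the 30th (31 − 30).
Full months from April 2070 through October 2072 contribute their day counts.
Then 9 days into November 2072.
Total: 1 + 30 + 31 + 30 + 31 + 31 + 30 + 31 + 30 + 31 + 31 + 28 + 31 + 30 + 31 + 30 + 31 + 31 + 30 + 31 + 30 + 31 + 31 + 29 + 31 + 30 + 31 + 30 + 31 + 31 + 30 + 31 + 9 = 955.

955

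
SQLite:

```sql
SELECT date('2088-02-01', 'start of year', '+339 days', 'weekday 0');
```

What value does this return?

2088-12-05

`start of year` rewinds 2088-02-01 to 2088-01-01.
Applying '+339 days' to 2088-01-01: counting 339 days forward gives 2088-12-05.
`weekday 0` advances to the next Sunday; 2088-12-05 is already a Sunday, so it stays at 2088-12-05.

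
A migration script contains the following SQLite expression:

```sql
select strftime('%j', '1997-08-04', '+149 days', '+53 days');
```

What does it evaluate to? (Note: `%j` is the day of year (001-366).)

First apply '+149 days', '+53 days': 1997-08-04 → 1998-02-22.
Day-of-year for 1998-02-22: days since 1998-01-01 inclusive = 53, zero-padded to 053.

053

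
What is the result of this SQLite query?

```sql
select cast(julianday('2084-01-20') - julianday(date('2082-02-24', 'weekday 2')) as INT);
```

695

`weekday 2` advances to the next Tuesday; 2082-02-24 is already a Tuesday, so it stays at 2082-02-24.
4 days remain in February 2082 after the 24th (28 − 24).
Full months from March 2082 through December 2083 contribute their day counts.
Then 20 days into January 2084.
Total: 4 + 31 + 30 + 31 + 30 + 31 + 31 + 30 + 31 + 30 + 31 + 31 + 28 + 31 + 30 + 31 + 30 + 31 + 31 + 30 + 31 + 30 + 31 + 20 = 695.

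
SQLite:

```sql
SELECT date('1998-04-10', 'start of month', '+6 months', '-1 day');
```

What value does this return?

1998-09-30

`start of month` rewinds 1998-04-10 to 1998-04-01.
Adding +6 months to 1998-04-01 gives 1998-10-01.
Going back 1 day from 1998-10-01 reaches 1998-09-30 (last day of September, 30 days).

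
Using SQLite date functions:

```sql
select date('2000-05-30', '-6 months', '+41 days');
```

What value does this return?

Adding -6 months to 2000-05-30 gives 1999-11-30.
Applying '+41 days' to 1999-11-30: counting 41 days forward gives 2000-01-10.

2000-01-10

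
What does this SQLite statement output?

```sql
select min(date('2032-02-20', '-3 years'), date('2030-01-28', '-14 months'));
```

date('2032-02-20', '-3 years') → 2029-02-20.
date('2030-01-28', '-14 months') → 2028-11-28.
Earlier of the two is 2028-11-28.

2028-11-28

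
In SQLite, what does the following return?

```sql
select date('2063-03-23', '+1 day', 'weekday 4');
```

Advancing 1 more day within March lands on 2063-03-24.
`weekday 4` advances to the next Thursday; 2063-03-24 is a Saturday, so it moves forward to 2063-03-29.

2063-03-29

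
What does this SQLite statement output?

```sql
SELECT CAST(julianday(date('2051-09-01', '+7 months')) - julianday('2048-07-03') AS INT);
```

Adding +7 months to 2051-09-01 gives 2052-04-01.
28 days remain in July 2048 after the 3rd (31 − 3).
Full months from August 2048 through March 2052 contribute their day counts.
Then 1 day into April 2052.
Total: 28 + 31 + 30 + 31 + 30 + 31 + 31 + 28 + 31 + 30 + 31 + 30 + 31 + 31 + 30 + 31 + 30 + 31 + 31 + 28 + 31 + 30 + 31 + 30 + 31 + 31 + 30 + 31 + 30 + 31 + 31 + 28 + 31 + 30 + 31 + 30 + 31 + 31 + 30 + 31 + 30 + 31 + 31 + 29 + 31 + 1 = 1368.

1368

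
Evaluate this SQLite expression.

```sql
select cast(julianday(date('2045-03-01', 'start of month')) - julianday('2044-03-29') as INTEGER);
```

337

`start of month` rewinds 2045-03-01 to 2045-03-01.
2 days remain in March 2044 after the 29th (31 − 29).
Full months from April 2044 through February 2045 contribute their day counts.
Then 1 day into March 2045.
Total: 2 + 30 + 31 + 30 + 31 + 31 + 30 + 31 + 30 + 31 + 31 + 28 + 1 = 337.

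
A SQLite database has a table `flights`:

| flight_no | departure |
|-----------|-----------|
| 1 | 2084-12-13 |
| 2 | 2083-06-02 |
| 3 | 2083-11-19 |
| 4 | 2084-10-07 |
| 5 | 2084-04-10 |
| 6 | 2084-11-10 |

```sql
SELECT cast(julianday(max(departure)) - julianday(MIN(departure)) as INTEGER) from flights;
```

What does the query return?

560

MIN = 2083-06-02, MAX = 2084-12-13.
28 days remain in June 2083 after the 2nd (30 − 2).
Full months from July 2083 through November 2084 contribute their day counts.
Then 13 days into December 2084.
Total: 28 + 31 + 31 + 30 + 31 + 30 + 31 + 31 + 29 + 31 + 30 + 31 + 30 + 31 + 31 + 30 + 31 + 30 + 13 = 560.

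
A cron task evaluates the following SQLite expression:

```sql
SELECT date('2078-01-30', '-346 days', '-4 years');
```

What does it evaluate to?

Applying '-346 days' to 2078-01-30: counting 346 days back gives 2077-02-18.
Adding -4 years to 2077-02-18 gives 2073-02-18.

2073-02-18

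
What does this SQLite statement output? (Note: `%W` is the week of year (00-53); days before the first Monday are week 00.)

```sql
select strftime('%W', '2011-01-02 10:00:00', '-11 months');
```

05

First apply '-11 months': 2011-01-02 10:00:00 → 2010-02-02 10:00:00.
2010-02-02 is a Tuesday. SQLite's %W counts Mondays since the year started; the result is 05.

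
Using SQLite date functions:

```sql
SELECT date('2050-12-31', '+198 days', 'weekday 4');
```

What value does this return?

Applying '+198 days' to 2050-12-31: counting 198 days forward gives 2051-07-17.
`weekday 4` advances to the next Thursday; 2051-07-17 is a Monday, so it moves forward to 2051-07-20.

2051-07-20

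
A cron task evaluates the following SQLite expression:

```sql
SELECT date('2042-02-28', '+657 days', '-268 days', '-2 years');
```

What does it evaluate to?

Applying '+657 days' to 2042-02-28: counting 657 days forward gives 2043-12-17.
Applying '-268 days' to 2043-12-17: counting 268 days back gives 2043-03-24.
Adding -2 years to 2043-03-24 gives 2041-03-24.

2041-03-24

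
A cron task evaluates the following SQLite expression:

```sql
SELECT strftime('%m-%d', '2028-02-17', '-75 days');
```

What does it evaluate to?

First apply '-75 days': 2028-02-17 → 2027-12-04.
`%m-%d` extracts the month-day: 12-04.

12-04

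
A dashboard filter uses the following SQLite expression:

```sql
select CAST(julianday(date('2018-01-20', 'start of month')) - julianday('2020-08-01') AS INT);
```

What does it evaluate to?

-943

`start of month` rewinds 2018-01-20 to 2018-01-01.
30 days remain in January 2018 after the 1st (31 − 1).
Full months from February 2018 through July 2020 contribute their day counts.
Then 1 day into August 2020.
Total: 30 + 28 + 31 + 30 + 31 + 30 + 31 + 31 + 30 + 31 + 30 + 31 + 31 + 28 + 31 + 30 + 31 + 30 + 31 + 31 + 30 + 31 + 30 + 31 + 31 + 29 + 31 + 30 + 31 + 30 + 31 + 1 = 943.
The subtraction is earlier − later, so the result is −943 → -943.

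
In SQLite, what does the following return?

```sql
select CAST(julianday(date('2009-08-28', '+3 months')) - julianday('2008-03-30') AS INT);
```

Adding +3 months to 2009-08-28 gives 2009-11-28.
1 day remains in March 2008 after the 30th (31 − 30).
Full months from April 2008 through October 2009 contribute their day counts.
Then 28 days into November 2009.
Total: 1 + 30 + 31 + 30 + 31 + 31 + 30 + 31 + 30 + 31 + 31 + 28 + 31 + 30 + 31 + 30 + 31 + 31 + 30 + 31 + 28 = 608.

608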